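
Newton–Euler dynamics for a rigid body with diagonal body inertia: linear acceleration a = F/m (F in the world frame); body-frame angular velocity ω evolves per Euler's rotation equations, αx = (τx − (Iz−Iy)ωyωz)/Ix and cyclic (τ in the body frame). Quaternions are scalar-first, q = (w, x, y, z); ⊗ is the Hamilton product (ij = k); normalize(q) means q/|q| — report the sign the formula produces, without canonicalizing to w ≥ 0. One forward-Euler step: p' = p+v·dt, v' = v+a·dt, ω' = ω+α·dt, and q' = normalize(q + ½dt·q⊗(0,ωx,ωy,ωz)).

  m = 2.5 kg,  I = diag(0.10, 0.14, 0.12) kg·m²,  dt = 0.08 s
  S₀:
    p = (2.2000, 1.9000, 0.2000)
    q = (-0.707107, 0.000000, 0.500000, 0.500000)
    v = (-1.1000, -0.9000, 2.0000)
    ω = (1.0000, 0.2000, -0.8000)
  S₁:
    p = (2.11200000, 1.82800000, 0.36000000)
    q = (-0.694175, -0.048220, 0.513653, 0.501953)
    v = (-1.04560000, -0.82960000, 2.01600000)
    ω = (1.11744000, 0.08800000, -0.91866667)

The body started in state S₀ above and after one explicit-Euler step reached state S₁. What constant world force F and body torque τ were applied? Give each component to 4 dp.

Δω = ω₁−ω₀ = (0.11744000, -0.11200000, -0.11866667)
ω₀×(Iω₀) = (0.0032, 0.0160, 0.0080)
applied torque τ = (0.1500, -0.1800, -0.1700)
Δv = v₁−v₀ = (0.05440000, 0.07040000, 0.01600000)
m·(v₁−v₀)/dt = (1.7000, 2.2000, 0.5000)

F = (1.7000, 2.2000, 0.5000)
τ = (0.1500, -0.1800, -0.1700)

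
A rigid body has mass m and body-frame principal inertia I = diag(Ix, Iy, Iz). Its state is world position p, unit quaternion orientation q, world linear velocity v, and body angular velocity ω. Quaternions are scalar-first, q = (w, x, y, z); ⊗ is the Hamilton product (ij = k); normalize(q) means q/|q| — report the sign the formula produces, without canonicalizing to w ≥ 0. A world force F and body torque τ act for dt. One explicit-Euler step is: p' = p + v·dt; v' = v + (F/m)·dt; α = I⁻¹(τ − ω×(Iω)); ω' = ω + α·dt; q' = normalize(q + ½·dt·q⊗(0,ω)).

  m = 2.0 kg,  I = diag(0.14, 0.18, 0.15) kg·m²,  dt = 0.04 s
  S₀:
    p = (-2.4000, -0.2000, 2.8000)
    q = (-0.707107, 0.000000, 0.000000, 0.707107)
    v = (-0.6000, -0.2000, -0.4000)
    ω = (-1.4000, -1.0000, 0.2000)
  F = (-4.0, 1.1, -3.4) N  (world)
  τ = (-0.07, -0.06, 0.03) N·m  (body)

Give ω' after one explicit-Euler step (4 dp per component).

ω' = (-1.4217, -1.0140, 0.1931)

ω×(Iω) gyroscopic = (0.0060, 0.0028, 0.0560)
(τ − ω×Iω)/I = (-0.5429, -0.3489, -0.1733)
ω + α·dt = (-1.4217, -1.0140, 0.1931)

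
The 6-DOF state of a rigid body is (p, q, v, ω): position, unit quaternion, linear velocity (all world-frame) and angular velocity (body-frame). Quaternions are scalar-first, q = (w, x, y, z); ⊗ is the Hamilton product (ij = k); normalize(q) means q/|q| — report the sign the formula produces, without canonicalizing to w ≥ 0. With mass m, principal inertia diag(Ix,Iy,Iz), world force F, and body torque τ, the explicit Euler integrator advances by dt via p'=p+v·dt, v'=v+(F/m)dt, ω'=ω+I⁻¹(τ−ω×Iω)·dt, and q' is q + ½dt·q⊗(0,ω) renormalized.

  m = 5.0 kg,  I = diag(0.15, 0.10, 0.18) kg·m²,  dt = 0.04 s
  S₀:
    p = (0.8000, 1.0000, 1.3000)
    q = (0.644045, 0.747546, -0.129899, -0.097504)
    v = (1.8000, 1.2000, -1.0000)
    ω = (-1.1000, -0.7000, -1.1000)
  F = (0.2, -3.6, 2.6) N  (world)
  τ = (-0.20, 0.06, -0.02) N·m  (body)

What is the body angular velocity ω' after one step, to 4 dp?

precession coupling ω×(Iω) = (0.0616, -0.0363, -0.0385)
angular accel α = (-1.7440, 0.9630, 0.1028)
ω + α·dt = (-1.1698, -0.6615, -1.0959)

ω' = (-1.1698, -0.6615, -1.0959)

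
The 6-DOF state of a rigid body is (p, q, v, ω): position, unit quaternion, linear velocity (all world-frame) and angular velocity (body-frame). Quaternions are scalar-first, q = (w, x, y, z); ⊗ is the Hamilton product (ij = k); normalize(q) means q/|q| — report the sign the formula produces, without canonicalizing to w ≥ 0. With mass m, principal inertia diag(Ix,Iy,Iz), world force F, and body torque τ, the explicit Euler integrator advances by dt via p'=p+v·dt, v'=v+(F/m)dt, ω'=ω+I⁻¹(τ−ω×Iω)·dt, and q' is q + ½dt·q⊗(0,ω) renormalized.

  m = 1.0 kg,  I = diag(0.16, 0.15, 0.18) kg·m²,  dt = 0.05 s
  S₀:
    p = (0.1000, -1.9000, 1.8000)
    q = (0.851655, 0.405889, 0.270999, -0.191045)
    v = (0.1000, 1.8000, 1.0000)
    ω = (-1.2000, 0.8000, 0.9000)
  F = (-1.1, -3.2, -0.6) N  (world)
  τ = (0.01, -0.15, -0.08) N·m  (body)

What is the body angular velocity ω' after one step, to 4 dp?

ω' = (-1.2036, 0.7428, 0.8751)

gyro term ω×Iω = (0.0216, 0.0216, 0.0096)
angular accel α = (-0.0725, -1.1440, -0.4978)
ω' = ω + α·dt = (-1.2036, 0.7428, 0.8751)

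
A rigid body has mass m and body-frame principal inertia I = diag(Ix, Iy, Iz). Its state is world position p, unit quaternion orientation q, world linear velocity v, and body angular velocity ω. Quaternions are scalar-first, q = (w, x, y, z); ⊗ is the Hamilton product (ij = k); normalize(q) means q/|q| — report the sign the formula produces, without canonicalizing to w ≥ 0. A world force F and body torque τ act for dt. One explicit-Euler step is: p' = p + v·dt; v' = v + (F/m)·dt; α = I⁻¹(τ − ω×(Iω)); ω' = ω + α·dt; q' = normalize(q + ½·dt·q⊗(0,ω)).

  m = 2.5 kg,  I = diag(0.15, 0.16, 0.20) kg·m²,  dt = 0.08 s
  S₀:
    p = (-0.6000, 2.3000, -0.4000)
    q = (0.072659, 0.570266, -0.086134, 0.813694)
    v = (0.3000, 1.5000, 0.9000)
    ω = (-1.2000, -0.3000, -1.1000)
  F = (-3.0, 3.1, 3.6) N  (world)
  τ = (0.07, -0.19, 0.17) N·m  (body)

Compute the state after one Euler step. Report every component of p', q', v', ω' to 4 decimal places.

p' = (-0.5760, 2.4200, -0.3280)
q' = (0.1345, 0.5791, -0.1008, 0.7978)
v' = (0.2040, 1.5992, 1.0152)
ω' = (-1.1697, -0.3620, -1.0334)

p' = p + v·dt = (-0.5760, 2.4200, -0.3280)
v + (F/m)dt = (0.2040, 1.5992, 1.0152)
gyro term ω×Iω = (0.0132, -0.0660, 0.0036)
angular accel α = (0.3787, -0.7750, 0.8320)
ω' = ω + α·dt = (-1.1697, -0.3620, -1.0334)
2q̇ = q⊗(0,ω) = (1.5535424, 0.2516648, -0.3709379, -0.3543655)
q' = normalize(q + ½dt·q⊗(0,ω)) = (0.1345, 0.5791, -0.1008, 0.7978)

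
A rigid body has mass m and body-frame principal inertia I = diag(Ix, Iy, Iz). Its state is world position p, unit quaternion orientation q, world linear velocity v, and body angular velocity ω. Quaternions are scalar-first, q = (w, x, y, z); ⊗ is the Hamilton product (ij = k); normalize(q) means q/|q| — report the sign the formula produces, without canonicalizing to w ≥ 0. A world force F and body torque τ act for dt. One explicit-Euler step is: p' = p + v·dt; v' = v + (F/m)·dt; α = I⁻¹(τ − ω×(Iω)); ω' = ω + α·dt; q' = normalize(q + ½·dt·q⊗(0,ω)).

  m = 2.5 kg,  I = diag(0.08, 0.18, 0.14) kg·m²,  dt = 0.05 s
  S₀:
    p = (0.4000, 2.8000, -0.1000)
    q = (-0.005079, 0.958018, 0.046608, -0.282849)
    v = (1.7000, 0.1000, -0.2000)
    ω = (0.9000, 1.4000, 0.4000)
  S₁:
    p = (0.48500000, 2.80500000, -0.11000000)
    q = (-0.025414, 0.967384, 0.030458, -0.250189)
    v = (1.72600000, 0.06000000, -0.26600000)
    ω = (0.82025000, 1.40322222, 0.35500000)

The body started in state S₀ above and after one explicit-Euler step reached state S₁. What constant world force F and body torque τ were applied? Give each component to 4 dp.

v₁ − v₀ = (0.02600000, -0.04000000, -0.06600000)
F = m·Δv/dt = (1.3000, -2.0000, -3.3000)
ω₁ − ω₀ = (-0.07975000, 0.00322222, -0.04500000)
precession coupling = (-0.0224, -0.0216, 0.1260)
applied torque τ = (-0.1500, -0.0100, 0.0000)

F = (1.3000, -2.0000, -3.3000)
τ = (-0.1500, -0.0100, 0.0000)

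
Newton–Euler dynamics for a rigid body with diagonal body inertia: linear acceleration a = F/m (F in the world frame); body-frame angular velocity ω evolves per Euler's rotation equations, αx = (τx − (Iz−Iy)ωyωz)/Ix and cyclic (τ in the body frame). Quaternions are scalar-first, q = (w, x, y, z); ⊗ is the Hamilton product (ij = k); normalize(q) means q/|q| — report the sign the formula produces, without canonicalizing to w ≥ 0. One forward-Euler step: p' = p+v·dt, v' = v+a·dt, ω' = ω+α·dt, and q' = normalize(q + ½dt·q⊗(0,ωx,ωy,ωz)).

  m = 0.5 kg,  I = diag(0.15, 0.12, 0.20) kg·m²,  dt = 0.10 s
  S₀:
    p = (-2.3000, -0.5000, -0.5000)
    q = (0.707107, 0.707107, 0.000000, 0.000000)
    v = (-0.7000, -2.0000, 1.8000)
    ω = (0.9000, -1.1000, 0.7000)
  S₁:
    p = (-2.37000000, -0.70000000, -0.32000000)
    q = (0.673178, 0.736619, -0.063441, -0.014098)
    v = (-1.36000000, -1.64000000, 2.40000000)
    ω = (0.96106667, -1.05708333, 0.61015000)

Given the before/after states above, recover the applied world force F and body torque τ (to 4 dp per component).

Δv = v₁−v₀ = (-0.66000000, 0.36000000, 0.60000000)
m·(v₁−v₀)/dt = (-3.3000, 1.8000, 3.0000)
ω₁ − ω₀ = (0.06106667, 0.04291667, -0.08985000)
applied torque τ = (0.0300, 0.0200, -0.1500)

F = (-3.3000, 1.8000, 3.0000)
τ = (0.0300, 0.0200, -0.1500)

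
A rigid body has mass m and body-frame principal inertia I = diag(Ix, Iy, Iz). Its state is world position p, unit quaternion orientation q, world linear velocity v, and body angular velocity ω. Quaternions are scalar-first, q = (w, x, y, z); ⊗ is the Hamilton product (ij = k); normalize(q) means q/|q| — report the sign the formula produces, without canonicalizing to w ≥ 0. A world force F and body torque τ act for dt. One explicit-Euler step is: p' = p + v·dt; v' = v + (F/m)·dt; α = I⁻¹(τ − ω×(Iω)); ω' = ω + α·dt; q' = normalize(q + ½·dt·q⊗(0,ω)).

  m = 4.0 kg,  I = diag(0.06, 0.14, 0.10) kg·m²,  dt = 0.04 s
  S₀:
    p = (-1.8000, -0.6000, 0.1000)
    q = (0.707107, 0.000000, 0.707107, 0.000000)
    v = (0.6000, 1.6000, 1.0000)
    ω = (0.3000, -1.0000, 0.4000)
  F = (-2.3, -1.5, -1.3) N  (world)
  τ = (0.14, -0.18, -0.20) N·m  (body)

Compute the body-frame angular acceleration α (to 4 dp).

gyro term ω×Iω = (0.0160, -0.0048, -0.0240)
(τ − ω×Iω)/I = (2.0667, -1.2514, -1.7600)

α = (2.0667, -1.2514, -1.7600)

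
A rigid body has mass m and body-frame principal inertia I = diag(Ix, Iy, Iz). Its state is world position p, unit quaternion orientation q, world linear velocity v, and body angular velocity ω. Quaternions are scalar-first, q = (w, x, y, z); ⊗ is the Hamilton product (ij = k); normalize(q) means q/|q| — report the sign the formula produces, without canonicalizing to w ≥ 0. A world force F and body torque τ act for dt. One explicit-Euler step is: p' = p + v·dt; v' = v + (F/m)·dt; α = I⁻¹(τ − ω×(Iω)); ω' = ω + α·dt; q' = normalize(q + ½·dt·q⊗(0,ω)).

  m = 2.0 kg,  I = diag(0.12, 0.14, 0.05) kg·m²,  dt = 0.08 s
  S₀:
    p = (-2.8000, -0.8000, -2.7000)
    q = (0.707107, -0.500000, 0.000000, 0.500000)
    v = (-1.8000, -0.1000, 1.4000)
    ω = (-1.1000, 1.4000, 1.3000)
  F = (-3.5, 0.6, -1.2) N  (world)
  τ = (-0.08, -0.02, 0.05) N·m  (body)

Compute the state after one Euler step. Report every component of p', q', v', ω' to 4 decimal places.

p + v·dt = (-2.9440, -0.8080, -2.5880)
v' = v + a·dt = (-1.9400, -0.0760, 1.3520)
gyro term ω×Iω = (-0.1638, -0.1001, -0.0308)
α = I⁻¹(τ − ω×Iω) = (0.6983, 0.5721, 1.6160)
new body rate ω' = (-1.0441, 1.4458, 1.4293)
Hamilton product q⊗(0,ω) = (-1.2000000, -1.4778177, 1.0899498, 0.2192391)
updated quaternion q' = (0.6566, -0.5570, 0.0434, 0.5068)

p' = (-2.9440, -0.8080, -2.5880)
q' = (0.6566, -0.5570, 0.0434, 0.5068)
v' = (-1.9400, -0.0760, 1.3520)
ω' = (-1.0441, 1.4458, 1.4293)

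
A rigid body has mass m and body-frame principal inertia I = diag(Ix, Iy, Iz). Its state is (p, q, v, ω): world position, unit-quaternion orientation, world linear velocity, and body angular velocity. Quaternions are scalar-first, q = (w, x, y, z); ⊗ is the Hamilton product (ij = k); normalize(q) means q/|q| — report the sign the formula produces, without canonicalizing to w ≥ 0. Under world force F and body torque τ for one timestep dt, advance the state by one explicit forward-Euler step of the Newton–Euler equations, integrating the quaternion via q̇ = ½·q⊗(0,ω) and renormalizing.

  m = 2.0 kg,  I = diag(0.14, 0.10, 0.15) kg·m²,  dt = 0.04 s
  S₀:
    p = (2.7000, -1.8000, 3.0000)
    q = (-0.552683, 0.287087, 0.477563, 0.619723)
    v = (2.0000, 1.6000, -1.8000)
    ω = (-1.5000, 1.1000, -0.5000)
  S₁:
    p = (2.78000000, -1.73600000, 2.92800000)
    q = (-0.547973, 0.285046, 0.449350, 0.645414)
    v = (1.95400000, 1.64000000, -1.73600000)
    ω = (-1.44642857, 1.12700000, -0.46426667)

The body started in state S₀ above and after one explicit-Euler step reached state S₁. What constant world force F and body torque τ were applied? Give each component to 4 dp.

v₁ − v₀ = (-0.04600000, 0.04000000, 0.06400000)
m·(v₁−v₀)/dt = (-2.3000, 2.0000, 3.2000)
rate change Δω = (0.05357143, 0.02700000, 0.03573333)
gyro term ω₀×Iω₀ = (-0.0275, -0.0075, 0.0660)
I·α + gyro = (0.1600, 0.0600, 0.2000)

F = (-2.3000, 2.0000, 3.2000)
τ = (0.1600, 0.0600, 0.2000)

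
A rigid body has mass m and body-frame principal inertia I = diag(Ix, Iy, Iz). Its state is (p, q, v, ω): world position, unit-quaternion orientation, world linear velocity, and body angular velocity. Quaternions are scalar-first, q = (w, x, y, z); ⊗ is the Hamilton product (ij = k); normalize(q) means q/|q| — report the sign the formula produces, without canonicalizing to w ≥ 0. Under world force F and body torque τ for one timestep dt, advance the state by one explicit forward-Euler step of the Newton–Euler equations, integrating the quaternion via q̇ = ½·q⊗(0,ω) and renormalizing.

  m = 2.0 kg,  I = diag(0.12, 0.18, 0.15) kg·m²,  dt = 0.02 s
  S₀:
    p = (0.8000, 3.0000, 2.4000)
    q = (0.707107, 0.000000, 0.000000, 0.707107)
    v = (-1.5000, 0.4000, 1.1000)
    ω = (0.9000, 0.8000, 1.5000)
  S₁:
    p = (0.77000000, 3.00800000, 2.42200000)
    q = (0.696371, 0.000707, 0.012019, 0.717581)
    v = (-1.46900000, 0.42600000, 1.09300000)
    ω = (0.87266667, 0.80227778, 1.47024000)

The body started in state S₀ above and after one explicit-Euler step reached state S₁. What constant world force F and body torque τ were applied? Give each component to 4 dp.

Δω = ω₁−ω₀ = (-0.02733333, 0.00227778, -0.02976000)
ω₀×(Iω₀) = (-0.0360, -0.0405, 0.0432)
applied torque τ = (-0.2000, -0.0200, -0.1800)
velocity change Δv = (0.03100000, 0.02600000, -0.00700000)
F = m·Δv/dt = (3.1000, 2.6000, -0.7000)

F = (3.1000, 2.6000, -0.7000)
τ = (-0.2000, -0.0200, -0.1800)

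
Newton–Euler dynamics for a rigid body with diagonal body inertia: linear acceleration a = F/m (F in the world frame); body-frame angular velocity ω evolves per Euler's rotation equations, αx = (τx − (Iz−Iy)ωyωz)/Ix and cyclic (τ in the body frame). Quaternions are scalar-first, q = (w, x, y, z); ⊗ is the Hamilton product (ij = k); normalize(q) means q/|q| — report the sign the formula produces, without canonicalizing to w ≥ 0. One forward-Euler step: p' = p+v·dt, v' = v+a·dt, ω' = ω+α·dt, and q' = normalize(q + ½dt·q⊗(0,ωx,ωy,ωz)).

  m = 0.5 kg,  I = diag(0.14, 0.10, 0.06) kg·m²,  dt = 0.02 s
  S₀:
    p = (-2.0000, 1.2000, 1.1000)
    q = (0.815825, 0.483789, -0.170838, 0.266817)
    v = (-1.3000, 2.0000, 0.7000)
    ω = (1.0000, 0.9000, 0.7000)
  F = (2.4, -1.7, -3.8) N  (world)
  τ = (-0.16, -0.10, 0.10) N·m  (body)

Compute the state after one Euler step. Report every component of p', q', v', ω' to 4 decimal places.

linear accel F/m = (4.8000, -3.4000, -7.6000)
p' = p + v·dt = (-2.0260, 1.2400, 1.1140)
v + (F/m)dt = (-1.2040, 1.9320, 0.5480)
precession coupling ω×(Iω) = (-0.0252, 0.0560, -0.0360)
α = I⁻¹(τ − ω×Iω) = (-0.9629, -1.5600, 2.2667)
new body rate ω' = (0.9807, 0.8688, 0.7453)
q⊗(0,ω) = (-0.5168067, 0.4561031, 0.6624072, 1.1773256)
q + ½dt·q⊗(0,ω), renormalized = (0.8106, 0.4883, -0.1642, 0.2786)

p' = (-2.0260, 1.2400, 1.1140)
q' = (0.8106, 0.4883, -0.1642, 0.2786)
v' = (-1.2040, 1.9320, 0.5480)
ω' = (0.9807, 0.8688, 0.7453)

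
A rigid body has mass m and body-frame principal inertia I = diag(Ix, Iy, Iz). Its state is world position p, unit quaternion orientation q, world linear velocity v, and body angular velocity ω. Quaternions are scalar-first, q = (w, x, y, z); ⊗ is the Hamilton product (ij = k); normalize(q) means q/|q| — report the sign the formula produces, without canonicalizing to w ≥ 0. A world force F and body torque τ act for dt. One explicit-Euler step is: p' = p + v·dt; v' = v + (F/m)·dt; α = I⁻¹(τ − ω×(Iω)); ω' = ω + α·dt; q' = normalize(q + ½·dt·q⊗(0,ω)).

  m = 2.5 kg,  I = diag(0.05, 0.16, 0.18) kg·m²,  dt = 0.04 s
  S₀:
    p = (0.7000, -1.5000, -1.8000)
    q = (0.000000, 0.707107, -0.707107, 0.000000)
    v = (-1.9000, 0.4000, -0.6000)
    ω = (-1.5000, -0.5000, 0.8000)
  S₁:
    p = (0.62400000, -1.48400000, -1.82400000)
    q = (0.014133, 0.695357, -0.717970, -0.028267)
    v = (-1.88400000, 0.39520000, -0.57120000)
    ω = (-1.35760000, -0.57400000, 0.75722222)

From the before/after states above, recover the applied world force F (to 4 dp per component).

F = (1.0000, -0.3000, 1.8000)

velocity change Δv = (0.01600000, -0.00480000, 0.02880000)
m·(v₁−v₀)/dt = (1.0000, -0.3000, 1.8000)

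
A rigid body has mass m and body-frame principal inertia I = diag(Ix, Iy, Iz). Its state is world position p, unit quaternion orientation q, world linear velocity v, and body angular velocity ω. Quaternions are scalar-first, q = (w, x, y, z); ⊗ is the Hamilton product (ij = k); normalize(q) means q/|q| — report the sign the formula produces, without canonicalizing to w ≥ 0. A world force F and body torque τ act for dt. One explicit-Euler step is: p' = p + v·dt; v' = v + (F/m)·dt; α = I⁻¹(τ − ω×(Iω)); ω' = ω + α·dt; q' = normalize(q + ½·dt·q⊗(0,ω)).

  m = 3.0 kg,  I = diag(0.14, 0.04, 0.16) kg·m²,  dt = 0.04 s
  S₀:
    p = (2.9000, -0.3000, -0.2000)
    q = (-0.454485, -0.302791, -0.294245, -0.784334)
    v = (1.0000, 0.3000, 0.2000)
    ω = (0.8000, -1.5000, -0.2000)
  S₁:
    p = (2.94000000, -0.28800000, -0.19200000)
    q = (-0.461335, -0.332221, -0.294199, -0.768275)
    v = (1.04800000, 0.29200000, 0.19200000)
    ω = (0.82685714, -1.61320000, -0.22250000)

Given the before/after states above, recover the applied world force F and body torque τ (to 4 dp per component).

velocity change Δv = (0.04800000, -0.00800000, -0.00800000)
m·(v₁−v₀)/dt = (3.6000, -0.6000, -0.6000)
Δω = ω₁−ω₀ = (0.02685714, -0.11320000, -0.02250000)
gyro term ω₀×Iω₀ = (0.0360, 0.0032, 0.1200)
I·α + gyro = (0.1300, -0.1100, 0.0300)

F = (3.6000, -0.6000, -0.6000)
τ = (0.1300, -0.1100, 0.0300)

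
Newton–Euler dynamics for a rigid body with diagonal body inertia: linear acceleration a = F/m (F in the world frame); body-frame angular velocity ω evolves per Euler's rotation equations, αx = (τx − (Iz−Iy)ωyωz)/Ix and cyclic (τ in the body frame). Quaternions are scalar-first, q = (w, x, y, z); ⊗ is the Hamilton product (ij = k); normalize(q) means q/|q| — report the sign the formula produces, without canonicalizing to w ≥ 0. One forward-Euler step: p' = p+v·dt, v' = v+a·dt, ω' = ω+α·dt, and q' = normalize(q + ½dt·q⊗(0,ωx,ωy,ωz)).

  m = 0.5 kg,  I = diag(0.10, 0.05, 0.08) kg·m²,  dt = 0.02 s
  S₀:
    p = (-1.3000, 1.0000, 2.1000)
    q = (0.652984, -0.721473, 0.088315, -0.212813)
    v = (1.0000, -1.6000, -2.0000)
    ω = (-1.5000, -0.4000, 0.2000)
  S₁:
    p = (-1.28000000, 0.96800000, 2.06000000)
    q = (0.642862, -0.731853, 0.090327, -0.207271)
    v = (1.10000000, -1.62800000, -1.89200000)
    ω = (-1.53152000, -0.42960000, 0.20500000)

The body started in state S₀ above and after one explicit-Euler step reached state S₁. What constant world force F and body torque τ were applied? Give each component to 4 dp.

Δω = ω₁−ω₀ = (-0.03152000, -0.02960000, 0.00500000)
applied torque τ = (-0.1600, -0.0800, -0.0100)
v₁ − v₀ = (0.10000000, -0.02800000, 0.10800000)
F = m·Δv/dt = (2.5000, -0.7000, 2.7000)

F = (2.5000, -0.7000, 2.7000)
τ = (-0.1600, -0.0800, -0.0100)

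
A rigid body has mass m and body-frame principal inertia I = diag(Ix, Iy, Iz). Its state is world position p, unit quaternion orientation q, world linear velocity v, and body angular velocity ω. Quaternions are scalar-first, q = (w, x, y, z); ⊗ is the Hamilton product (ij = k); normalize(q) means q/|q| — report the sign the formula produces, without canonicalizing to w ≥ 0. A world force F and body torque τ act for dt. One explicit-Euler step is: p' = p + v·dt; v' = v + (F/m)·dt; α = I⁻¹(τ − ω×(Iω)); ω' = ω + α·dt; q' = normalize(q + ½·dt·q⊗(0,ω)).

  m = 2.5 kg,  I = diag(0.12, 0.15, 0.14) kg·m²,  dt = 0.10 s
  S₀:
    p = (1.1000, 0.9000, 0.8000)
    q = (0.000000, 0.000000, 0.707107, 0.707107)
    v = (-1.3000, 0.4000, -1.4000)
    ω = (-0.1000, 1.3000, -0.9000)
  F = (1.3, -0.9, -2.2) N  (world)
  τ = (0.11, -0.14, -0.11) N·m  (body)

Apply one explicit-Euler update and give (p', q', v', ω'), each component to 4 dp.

ω×(Iω) gyroscopic = (0.0117, -0.0018, -0.0039)
(τ − ω×Iω)/I = (0.8192, -0.9213, -0.7579)
new body rate ω' = (-0.0181, 1.2079, -0.9758)
2q̇ = q⊗(0,ω) = (-0.2828428, -1.5556354, -0.0707107, 0.0707107)
updated quaternion q' = (-0.0141, -0.0775, 0.7014, 0.7084)
p' = p + v·dt = (0.9700, 0.9400, 0.6600)
v' = v + a·dt = (-1.2480, 0.3640, -1.4880)

p' = (0.9700, 0.9400, 0.6600)
q' = (-0.0141, -0.0775, 0.7014, 0.7084)
v' = (-1.2480, 0.3640, -1.4880)
ω' = (-0.0181, 1.2079, -0.9758)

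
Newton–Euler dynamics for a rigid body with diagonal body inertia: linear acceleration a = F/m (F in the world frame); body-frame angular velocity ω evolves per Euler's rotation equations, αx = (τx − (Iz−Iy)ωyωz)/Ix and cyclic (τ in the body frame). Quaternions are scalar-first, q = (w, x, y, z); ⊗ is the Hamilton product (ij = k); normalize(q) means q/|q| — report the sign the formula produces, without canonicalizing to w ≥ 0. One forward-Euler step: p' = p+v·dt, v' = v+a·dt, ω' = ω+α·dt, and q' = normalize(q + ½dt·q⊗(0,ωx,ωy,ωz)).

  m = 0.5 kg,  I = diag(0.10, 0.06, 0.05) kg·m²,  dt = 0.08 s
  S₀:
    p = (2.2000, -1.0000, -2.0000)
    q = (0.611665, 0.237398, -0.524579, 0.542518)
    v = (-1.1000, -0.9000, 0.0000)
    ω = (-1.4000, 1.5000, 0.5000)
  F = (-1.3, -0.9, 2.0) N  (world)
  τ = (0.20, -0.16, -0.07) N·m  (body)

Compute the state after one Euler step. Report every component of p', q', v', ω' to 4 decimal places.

α = I⁻¹(τ − ω×Iω) = (2.0750, -2.0833, -3.0800)
ω + α·dt = (-1.2340, 1.3333, 0.2536)
q⊗(0,ω) = (0.8479667, -1.9323975, 0.0392733, -0.0724811)
updated quaternion q' = (0.6433, 0.1595, -0.5212, 0.5377)
p' = p + v·dt = (2.1120, -1.0720, -2.0000)
new velocity v' = (-1.3080, -1.0440, 0.3200)

p' = (2.1120, -1.0720, -2.0000)
q' = (0.6433, 0.1595, -0.5212, 0.5377)
v' = (-1.3080, -1.0440, 0.3200)
ω' = (-1.2340, 1.3333, 0.2536)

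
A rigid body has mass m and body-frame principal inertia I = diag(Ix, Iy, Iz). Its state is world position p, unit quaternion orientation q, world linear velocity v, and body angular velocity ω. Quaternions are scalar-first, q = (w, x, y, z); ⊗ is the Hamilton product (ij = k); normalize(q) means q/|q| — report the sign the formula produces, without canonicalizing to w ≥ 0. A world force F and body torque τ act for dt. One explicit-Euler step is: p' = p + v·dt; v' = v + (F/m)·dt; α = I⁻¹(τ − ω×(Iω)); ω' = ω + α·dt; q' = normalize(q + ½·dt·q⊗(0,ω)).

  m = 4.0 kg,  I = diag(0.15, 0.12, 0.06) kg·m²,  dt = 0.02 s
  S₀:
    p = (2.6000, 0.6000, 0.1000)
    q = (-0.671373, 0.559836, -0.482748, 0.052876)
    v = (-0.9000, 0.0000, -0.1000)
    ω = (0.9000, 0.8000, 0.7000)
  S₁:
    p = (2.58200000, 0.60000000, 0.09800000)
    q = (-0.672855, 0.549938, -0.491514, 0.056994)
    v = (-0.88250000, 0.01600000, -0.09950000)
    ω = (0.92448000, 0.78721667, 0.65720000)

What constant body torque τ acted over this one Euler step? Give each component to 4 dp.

ω₁ − ω₀ = (0.02448000, -0.01278333, -0.04280000)
I·α + gyro = (0.1500, -0.0200, -0.1500)

τ = (0.1500, -0.0200, -0.1500)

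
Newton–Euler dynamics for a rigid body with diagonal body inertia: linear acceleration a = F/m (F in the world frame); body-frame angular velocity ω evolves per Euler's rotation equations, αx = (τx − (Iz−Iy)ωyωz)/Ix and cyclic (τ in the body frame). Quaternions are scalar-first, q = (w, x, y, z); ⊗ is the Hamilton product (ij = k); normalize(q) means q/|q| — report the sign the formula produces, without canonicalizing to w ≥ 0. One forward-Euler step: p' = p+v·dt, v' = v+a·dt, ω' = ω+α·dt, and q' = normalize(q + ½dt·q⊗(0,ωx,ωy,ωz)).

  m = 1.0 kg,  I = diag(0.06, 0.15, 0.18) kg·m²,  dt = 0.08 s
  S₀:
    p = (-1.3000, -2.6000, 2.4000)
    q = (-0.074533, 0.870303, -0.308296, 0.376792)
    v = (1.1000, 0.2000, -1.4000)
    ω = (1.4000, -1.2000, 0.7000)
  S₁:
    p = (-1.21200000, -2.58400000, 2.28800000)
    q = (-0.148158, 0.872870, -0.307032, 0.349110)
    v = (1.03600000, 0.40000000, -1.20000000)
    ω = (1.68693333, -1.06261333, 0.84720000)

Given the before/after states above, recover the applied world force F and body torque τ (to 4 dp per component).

v₁ − v₀ = (-0.06400000, 0.20000000, 0.20000000)
F = m·Δv/dt = (-0.8000, 2.5000, 2.5000)
rate change Δω = (0.28693333, 0.13738667, 0.14720000)
ω₀×(Iω₀) = (-0.0252, -0.1176, -0.1512)
I·α + gyro = (0.1900, 0.1400, 0.1800)

F = (-0.8000, 2.5000, 2.5000)
τ = (0.1900, 0.1400, 0.1800)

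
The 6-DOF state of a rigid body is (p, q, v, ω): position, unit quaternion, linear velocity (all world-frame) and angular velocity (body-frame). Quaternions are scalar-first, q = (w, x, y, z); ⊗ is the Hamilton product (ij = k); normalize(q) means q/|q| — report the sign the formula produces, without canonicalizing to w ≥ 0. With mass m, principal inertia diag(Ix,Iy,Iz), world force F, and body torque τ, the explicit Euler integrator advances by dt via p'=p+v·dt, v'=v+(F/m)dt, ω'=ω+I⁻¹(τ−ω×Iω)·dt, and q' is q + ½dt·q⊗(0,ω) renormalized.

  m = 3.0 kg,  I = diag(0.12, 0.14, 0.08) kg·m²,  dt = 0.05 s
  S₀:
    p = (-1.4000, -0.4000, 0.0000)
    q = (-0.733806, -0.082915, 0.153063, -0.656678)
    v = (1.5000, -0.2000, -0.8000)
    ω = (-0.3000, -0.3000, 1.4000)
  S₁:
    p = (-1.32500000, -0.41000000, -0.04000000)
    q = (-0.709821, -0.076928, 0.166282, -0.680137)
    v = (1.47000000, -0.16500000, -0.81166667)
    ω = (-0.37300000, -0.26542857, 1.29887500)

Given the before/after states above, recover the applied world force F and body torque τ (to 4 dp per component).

F = (-1.8000, 2.1000, -0.7000)
τ = (-0.1500, 0.0800, -0.1600)

Δω = ω₁−ω₀ = (-0.07300000, 0.03457143, -0.10112500)
I·α + gyro = (-0.1500, 0.0800, -0.1600)
Δv = v₁−v₀ = (-0.03000000, 0.03500000, -0.01166667)
applied force F = (-1.8000, 2.1000, -0.7000)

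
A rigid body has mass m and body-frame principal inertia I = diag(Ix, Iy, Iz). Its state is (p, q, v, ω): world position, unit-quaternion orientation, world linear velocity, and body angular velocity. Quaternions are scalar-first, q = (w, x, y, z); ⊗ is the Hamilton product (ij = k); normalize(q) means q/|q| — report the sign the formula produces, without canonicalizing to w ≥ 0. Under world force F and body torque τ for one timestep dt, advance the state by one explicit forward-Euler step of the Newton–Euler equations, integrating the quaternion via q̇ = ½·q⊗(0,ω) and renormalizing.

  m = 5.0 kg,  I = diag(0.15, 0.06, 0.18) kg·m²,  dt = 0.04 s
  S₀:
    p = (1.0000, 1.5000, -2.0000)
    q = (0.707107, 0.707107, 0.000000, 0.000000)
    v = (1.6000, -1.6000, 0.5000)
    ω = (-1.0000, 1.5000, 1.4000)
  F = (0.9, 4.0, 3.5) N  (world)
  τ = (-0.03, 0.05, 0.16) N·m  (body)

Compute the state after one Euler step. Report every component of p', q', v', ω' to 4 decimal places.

p' = (1.0640, 1.4360, -1.9800)
q' = (0.7205, 0.6922, 0.0014, 0.0410)
v' = (1.6072, -1.5680, 0.5280)
ω' = (-1.0752, 1.5053, 1.4056)

p + v·dt = (1.0640, 1.4360, -1.9800)
v + (F/m)dt = (1.6072, -1.5680, 0.5280)
ω×(Iω) gyroscopic = (0.2520, 0.0420, 0.1350)
angular accel α = (-1.8800, 0.1333, 0.1389)
ω + α·dt = (-1.0752, 1.5053, 1.4056)
q⊗(0,ω) = (0.7071070, -0.7071070, 0.0707107, 2.0506103)
q + ½dt·q⊗(0,ω), renormalized = (0.7205, 0.6922, 0.0014, 0.0410)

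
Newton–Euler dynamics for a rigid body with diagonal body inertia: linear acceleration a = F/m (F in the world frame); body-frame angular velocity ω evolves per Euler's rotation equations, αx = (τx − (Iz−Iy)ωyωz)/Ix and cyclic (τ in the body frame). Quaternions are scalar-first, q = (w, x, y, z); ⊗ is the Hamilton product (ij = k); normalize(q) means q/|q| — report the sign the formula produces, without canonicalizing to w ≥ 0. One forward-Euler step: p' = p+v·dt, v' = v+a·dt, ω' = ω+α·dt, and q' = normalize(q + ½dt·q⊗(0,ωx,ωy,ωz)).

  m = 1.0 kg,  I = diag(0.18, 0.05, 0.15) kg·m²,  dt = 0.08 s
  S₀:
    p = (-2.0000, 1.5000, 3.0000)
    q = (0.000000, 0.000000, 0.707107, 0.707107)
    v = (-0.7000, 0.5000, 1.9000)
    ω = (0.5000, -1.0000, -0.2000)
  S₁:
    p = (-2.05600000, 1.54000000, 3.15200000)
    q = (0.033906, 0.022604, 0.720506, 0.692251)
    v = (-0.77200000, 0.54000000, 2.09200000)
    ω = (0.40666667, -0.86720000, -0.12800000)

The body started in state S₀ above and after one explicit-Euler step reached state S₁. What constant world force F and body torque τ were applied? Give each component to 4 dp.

Δω = ω₁−ω₀ = (-0.09333333, 0.13280000, 0.07200000)
I·α + gyro = (-0.1900, 0.0800, 0.2000)
v₁ − v₀ = (-0.07200000, 0.04000000, 0.19200000)
m·(v₁−v₀)/dt = (-0.9000, 0.5000, 2.4000)

F = (-0.9000, 0.5000, 2.4000)
τ = (-0.1900, 0.0800, 0.2000)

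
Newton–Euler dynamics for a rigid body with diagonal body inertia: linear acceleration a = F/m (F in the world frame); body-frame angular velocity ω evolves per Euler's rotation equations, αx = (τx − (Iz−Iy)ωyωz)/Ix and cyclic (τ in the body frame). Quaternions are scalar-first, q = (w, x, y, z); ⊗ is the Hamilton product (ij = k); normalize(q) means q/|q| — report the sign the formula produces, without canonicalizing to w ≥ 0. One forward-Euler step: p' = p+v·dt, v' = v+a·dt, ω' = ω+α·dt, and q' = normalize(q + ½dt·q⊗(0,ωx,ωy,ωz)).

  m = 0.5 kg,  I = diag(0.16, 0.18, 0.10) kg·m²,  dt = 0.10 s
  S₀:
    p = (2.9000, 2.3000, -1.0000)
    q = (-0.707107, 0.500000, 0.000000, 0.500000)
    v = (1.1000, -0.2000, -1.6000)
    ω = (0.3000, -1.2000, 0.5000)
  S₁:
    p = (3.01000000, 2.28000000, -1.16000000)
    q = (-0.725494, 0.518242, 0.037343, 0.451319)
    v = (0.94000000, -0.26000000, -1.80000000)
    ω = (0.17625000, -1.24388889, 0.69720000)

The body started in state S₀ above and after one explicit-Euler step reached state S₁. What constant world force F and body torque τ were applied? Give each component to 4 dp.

velocity change Δv = (-0.16000000, -0.06000000, -0.20000000)
F = m·Δv/dt = (-0.8000, -0.3000, -1.0000)
rate change Δω = (-0.12375000, -0.04388889, 0.19720000)
applied torque τ = (-0.1500, -0.0700, 0.1900)

F = (-0.8000, -0.3000, -1.0000)
τ = (-0.1500, -0.0700, 0.1900)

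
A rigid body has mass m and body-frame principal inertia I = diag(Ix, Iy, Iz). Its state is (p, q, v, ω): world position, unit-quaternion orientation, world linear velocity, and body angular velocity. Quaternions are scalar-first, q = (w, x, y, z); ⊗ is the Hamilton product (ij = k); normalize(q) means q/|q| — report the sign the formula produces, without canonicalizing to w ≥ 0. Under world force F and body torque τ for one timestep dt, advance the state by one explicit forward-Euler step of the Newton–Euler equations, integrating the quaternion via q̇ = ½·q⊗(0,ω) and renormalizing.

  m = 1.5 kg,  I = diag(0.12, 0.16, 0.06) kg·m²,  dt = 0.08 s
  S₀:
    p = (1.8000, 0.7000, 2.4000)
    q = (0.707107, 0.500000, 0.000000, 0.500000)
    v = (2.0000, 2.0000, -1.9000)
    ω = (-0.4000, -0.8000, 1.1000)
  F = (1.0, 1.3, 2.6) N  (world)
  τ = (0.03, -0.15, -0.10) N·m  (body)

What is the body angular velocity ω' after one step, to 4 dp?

ω' = (-0.4387, -0.8618, 0.9496)

precession coupling ω×(Iω) = (0.0880, -0.0264, 0.0128)
(τ − ω×Iω)/I = (-0.4833, -0.7725, -1.8800)
ω + α·dt = (-0.4387, -0.8618, 0.9496)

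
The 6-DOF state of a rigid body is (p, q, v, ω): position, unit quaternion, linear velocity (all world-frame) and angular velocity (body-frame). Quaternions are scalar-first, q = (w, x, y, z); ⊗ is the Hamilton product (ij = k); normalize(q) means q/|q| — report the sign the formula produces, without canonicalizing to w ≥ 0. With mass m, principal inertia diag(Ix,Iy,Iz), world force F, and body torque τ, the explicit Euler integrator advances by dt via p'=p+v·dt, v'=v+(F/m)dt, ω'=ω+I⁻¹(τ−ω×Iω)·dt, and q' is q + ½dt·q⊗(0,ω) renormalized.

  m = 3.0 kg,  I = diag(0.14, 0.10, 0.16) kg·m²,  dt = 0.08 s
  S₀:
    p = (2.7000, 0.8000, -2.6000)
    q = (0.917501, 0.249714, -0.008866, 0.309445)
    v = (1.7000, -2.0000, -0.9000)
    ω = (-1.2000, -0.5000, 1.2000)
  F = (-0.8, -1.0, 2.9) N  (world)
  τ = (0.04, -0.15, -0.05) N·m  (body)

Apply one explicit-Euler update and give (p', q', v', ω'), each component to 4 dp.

a = (-0.2667, -0.3333, 0.9667)
new position p' = (2.8360, 0.6400, -2.6720)
new velocity v' = (1.6787, -2.0267, -0.8227)
precession coupling ω×(Iω) = (-0.0360, 0.0288, -0.0240)
α = I⁻¹(τ − ω×Iω) = (0.5429, -1.7880, -0.1625)
ω' = ω + α·dt = (-1.1566, -0.6430, 1.1870)
q⊗(0,ω) = (-0.0761102, -0.9569179, -1.1297413, 0.9655050)
q' = normalize(q + ½dt·q⊗(0,ω)) = (0.9122, 0.2109, -0.0539, 0.3472)

p' = (2.8360, 0.6400, -2.6720)
q' = (0.9122, 0.2109, -0.0539, 0.3472)
v' = (1.6787, -2.0267, -0.8227)
ω' = (-1.1566, -0.6430, 1.1870)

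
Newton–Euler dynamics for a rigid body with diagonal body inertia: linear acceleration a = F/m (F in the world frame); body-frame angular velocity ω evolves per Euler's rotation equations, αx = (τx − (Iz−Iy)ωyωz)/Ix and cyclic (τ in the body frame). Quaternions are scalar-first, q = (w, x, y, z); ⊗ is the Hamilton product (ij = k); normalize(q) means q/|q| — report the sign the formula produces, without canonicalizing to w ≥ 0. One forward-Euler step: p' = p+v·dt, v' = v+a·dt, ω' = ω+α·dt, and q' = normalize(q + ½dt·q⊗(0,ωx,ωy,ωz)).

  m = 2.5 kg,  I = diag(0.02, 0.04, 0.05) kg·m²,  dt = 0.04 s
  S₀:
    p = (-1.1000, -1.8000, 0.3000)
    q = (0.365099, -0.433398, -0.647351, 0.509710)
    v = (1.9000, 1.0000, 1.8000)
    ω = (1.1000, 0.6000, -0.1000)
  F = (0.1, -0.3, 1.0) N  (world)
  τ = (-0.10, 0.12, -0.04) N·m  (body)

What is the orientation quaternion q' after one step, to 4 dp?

2q̇ = q⊗(0,ω) = (0.9161194, 0.1605180, 0.7364006, 0.4155374)
q' = normalize(q + ½dt·q⊗(0,ω)) = (0.3833, -0.4301, -0.6324, 0.5179)

q' = (0.3833, -0.4301, -0.6324, 0.5179)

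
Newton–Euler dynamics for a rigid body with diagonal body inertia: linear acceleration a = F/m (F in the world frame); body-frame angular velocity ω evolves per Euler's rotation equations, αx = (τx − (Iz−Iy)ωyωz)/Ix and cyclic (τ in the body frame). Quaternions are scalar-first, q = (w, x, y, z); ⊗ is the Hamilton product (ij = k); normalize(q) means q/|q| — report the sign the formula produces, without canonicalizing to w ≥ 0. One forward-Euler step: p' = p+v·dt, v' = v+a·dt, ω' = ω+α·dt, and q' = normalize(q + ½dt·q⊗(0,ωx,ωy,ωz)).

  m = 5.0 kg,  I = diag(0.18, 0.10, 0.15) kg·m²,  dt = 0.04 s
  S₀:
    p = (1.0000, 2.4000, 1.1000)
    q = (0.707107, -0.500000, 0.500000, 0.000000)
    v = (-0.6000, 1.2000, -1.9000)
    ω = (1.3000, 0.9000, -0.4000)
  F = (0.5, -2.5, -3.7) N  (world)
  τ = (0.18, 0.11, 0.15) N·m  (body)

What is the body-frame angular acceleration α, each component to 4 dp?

α = (1.1000, 1.2560, 1.6240)

precession coupling ω×(Iω) = (-0.0180, -0.0156, -0.0936)
(τ − ω×Iω)/I = (1.1000, 1.2560, 1.6240)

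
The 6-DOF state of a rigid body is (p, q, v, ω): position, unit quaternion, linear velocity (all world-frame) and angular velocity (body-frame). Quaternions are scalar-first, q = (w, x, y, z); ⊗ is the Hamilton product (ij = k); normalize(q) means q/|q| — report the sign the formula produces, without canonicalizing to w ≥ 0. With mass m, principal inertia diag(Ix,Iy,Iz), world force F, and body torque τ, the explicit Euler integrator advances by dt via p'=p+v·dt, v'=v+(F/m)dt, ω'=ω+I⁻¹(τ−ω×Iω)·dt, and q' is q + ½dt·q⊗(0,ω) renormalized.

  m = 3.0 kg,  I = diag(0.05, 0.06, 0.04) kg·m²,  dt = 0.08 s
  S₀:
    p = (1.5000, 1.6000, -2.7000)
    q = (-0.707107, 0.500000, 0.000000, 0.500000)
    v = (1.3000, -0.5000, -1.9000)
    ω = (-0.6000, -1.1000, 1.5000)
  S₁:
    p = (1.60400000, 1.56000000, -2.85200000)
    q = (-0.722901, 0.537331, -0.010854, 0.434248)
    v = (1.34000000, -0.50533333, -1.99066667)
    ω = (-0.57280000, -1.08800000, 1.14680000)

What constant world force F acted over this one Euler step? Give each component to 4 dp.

Δv = v₁−v₀ = (0.04000000, -0.00533333, -0.09066667)
applied force F = (1.5000, -0.2000, -3.4000)

F = (1.5000, -0.2000, -3.4000)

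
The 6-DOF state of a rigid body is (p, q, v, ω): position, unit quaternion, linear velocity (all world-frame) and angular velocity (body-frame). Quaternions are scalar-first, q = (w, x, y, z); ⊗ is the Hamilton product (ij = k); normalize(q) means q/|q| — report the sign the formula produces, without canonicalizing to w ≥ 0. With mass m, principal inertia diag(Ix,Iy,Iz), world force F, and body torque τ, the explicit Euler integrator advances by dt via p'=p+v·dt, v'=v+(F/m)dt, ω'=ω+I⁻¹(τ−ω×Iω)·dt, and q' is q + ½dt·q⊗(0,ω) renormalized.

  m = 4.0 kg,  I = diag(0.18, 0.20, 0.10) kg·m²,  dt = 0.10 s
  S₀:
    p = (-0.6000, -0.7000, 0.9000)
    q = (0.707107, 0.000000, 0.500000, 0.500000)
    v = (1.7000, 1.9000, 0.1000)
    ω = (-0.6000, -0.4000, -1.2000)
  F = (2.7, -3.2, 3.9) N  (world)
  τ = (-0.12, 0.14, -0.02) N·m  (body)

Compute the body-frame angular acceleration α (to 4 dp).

α = (-0.4000, 0.4120, -0.2480)

gyro term ω×Iω = (-0.0480, 0.0576, 0.0048)
angular accel α = (-0.4000, 0.4120, -0.2480)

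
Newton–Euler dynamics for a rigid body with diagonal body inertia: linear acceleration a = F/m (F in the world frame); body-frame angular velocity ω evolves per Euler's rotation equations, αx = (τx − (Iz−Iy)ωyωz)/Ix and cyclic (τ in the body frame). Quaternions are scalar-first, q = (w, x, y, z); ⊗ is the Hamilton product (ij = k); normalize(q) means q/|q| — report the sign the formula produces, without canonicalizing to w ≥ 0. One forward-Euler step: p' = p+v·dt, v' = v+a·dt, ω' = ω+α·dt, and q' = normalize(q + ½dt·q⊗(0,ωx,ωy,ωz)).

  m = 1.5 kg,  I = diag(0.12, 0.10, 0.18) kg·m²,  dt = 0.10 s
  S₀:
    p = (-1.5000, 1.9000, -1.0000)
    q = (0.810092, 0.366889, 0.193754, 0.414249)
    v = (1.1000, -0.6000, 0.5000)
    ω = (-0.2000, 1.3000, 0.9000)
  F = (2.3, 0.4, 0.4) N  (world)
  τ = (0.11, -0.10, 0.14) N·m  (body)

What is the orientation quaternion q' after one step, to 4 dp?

Hamilton product q⊗(0,ω) = (-0.5513265, -0.5261635, 0.6400697, 1.2447893)
updated quaternion q' = (0.7801, 0.3395, 0.2250, 0.4750)

q' = (0.7801, 0.3395, 0.2250, 0.4750)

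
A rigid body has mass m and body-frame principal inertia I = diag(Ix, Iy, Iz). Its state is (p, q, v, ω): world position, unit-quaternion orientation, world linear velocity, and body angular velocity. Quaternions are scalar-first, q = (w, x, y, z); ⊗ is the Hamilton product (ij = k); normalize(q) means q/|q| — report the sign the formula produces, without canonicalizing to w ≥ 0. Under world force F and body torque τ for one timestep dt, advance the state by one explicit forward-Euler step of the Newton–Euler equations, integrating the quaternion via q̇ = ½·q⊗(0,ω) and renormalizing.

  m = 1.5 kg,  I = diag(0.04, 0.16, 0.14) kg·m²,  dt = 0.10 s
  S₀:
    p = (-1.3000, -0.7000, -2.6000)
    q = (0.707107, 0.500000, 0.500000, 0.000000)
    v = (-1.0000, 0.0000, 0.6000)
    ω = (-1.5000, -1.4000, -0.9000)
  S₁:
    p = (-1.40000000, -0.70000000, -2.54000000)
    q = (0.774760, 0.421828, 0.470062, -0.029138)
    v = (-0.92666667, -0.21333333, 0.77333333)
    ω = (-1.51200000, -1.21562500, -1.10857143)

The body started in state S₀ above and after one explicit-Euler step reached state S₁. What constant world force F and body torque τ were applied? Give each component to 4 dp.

F = (1.1000, -3.2000, 2.6000)
τ = (-0.0300, 0.1600, -0.0400)

ω₁ − ω₀ = (-0.01200000, 0.18437500, -0.20857143)
τ = I·(Δω/dt) + ω₀×(Iω₀) = (-0.0300, 0.1600, -0.0400)
velocity change Δv = (0.07333333, -0.21333333, 0.17333333)
applied force F = (1.1000, -3.2000, 2.6000)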